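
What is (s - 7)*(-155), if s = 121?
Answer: -17670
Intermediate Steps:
(s - 7)*(-155) = (121 - 7)*(-155) = 114*(-155) = -17670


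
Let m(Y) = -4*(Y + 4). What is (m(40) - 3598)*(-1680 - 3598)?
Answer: 19919172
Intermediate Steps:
m(Y) = -16 - 4*Y (m(Y) = -4*(4 + Y) = -16 - 4*Y)
(m(40) - 3598)*(-1680 - 3598) = ((-16 - 4*40) - 3598)*(-1680 - 3598) = ((-16 - 160) - 3598)*(-5278) = (-176 - 3598)*(-5278) = -3774*(-5278) = 19919172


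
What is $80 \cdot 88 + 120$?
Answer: $7160$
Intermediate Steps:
$80 \cdot 88 + 120 = 7040 + 120 = 7160$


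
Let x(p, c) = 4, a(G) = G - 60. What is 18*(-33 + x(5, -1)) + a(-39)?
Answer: -621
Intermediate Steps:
a(G) = -60 + G
18*(-33 + x(5, -1)) + a(-39) = 18*(-33 + 4) + (-60 - 39) = 18*(-29) - 99 = -522 - 99 = -621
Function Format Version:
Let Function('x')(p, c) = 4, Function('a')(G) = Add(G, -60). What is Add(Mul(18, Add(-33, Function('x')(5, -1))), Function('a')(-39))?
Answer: -621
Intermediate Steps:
Function('a')(G) = Add(-60, G)
Add(Mul(18, Add(-33, Function('x')(5, -1))), Function('a')(-39)) = Add(Mul(18, Add(-33, 4)), Add(-60, -39)) = Add(Mul(18, -29), -99) = Add(-522, -99) = -621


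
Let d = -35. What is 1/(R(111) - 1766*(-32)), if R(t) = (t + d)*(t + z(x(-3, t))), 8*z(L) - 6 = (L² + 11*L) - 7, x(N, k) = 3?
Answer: 2/130675 ≈ 1.5305e-5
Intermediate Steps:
z(L) = -⅛ + L²/8 + 11*L/8 (z(L) = ¾ + ((L² + 11*L) - 7)/8 = ¾ + (-7 + L² + 11*L)/8 = ¾ + (-7/8 + L²/8 + 11*L/8) = -⅛ + L²/8 + 11*L/8)
R(t) = (-35 + t)*(41/8 + t) (R(t) = (t - 35)*(t + (-⅛ + (⅛)*3² + (11/8)*3)) = (-35 + t)*(t + (-⅛ + (⅛)*9 + 33/8)) = (-35 + t)*(t + (-⅛ + 9/8 + 33/8)) = (-35 + t)*(t + 41/8) = (-35 + t)*(41/8 + t))
1/(R(111) - 1766*(-32)) = 1/((-1435/8 + 111² - 239/8*111) - 1766*(-32)) = 1/((-1435/8 + 12321 - 26529/8) + 56512) = 1/(17651/2 + 56512) = 1/(130675/2) = 2/130675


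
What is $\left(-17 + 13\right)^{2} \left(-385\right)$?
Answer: $-6160$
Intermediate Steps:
$\left(-17 + 13\right)^{2} \left(-385\right) = \left(-4\right)^{2} \left(-385\right) = 16 \left(-385\right) = -6160$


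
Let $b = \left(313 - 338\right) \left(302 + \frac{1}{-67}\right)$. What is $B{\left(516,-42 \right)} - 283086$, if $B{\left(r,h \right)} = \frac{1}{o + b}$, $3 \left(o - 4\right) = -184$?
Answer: $- \frac{432838211115}{1528999} \approx -2.8309 \cdot 10^{5}$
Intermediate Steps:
$b = - \frac{505825}{67}$ ($b = - 25 \left(302 - \frac{1}{67}\right) = \left(-25\right) \frac{20233}{67} = - \frac{505825}{67} \approx -7549.6$)
$o = - \frac{172}{3}$ ($o = 4 + \frac{1}{3} \left(-184\right) = 4 - \frac{184}{3} = - \frac{172}{3} \approx -57.333$)
$B{\left(r,h \right)} = - \frac{201}{1528999}$ ($B{\left(r,h \right)} = \frac{1}{- \frac{172}{3} - \frac{505825}{67}} = \frac{1}{- \frac{1528999}{201}} = - \frac{201}{1528999}$)
$B{\left(516,-42 \right)} - 283086 = - \frac{201}{1528999} - 283086 = - \frac{432838211115}{1528999}$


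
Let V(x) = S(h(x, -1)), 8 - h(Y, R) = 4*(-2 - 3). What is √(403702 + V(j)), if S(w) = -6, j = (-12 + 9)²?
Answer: 4*√25231 ≈ 635.37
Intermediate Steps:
h(Y, R) = 28 (h(Y, R) = 8 - 4*(-2 - 3) = 8 - 4*(-5) = 8 - 1*(-20) = 8 + 20 = 28)
j = 9 (j = (-3)² = 9)
V(x) = -6
√(403702 + V(j)) = √(403702 - 6) = √403696 = 4*√25231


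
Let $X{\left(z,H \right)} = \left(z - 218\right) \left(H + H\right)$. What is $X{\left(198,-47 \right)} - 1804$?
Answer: $76$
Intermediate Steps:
$X{\left(z,H \right)} = 2 H \left(-218 + z\right)$ ($X{\left(z,H \right)} = \left(-218 + z\right) 2 H = 2 H \left(-218 + z\right)$)
$X{\left(198,-47 \right)} - 1804 = 2 \left(-47\right) \left(-218 + 198\right) - 1804 = 2 \left(-47\right) \left(-20\right) - 1804 = 1880 - 1804 = 76$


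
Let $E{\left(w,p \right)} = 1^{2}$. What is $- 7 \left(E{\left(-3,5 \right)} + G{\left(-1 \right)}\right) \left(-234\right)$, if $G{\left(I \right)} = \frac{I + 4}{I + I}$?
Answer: $-819$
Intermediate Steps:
$E{\left(w,p \right)} = 1$
$G{\left(I \right)} = \frac{4 + I}{2 I}$
$- 7 \left(E{\left(-3,5 \right)} + G{\left(-1 \right)}\right) \left(-234\right) = - 7 \left(1 + \frac{4 - 1}{2 \left(-1\right)}\right) \left(-234\right) = - 7 \left(1 + \frac{1}{2} \left(-1\right) 3\right) \left(-234\right) = - 7 \left(1 - \frac{3}{2}\right) \left(-234\right) = \left(-7\right) \left(- \frac{1}{2}\right) \left(-234\right) = \frac{7}{2} \left(-234\right) = -819$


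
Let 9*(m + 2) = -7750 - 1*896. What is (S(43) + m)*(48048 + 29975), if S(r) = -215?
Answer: -275655259/3 ≈ -9.1885e+7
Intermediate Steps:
m = -2888/3 (m = -2 + (-7750 - 1*896)/9 = -2 + (-7750 - 896)/9 = -2 + (⅑)*(-8646) = -2 - 2882/3 = -2888/3 ≈ -962.67)
(S(43) + m)*(48048 + 29975) = (-215 - 2888/3)*(48048 + 29975) = -3533/3*78023 = -275655259/3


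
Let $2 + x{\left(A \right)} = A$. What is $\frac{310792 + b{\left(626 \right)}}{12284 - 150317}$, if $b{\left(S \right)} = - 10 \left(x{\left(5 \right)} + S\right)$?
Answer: $- \frac{304502}{138033} \approx -2.206$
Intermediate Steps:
$x{\left(A \right)} = -2 + A$
$b{\left(S \right)} = -30 - 10 S$ ($b{\left(S \right)} = - 10 \left(\left(-2 + 5\right) + S\right) = - 10 \left(3 + S\right) = -30 - 10 S$)
$\frac{310792 + b{\left(626 \right)}}{12284 - 150317} = \frac{310792 - 6290}{12284 - 150317} = \frac{310792 - 6290}{-138033} = \left(310792 - 6290\right) \left(- \frac{1}{138033}\right) = 304502 \left(- \frac{1}{138033}\right) = - \frac{304502}{138033}$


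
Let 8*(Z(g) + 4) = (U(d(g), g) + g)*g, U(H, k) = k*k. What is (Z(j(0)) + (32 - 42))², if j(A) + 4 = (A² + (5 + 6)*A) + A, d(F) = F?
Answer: 400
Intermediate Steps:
U(H, k) = k²
j(A) = -4 + A² + 12*A (j(A) = -4 + ((A² + (5 + 6)*A) + A) = -4 + ((A² + 11*A) + A) = -4 + (A² + 12*A) = -4 + A² + 12*A)
Z(g) = -4 + g*(g + g²)/8 (Z(g) = -4 + ((g² + g)*g)/8 = -4 + ((g + g²)*g)/8 = -4 + (g*(g + g²))/8 = -4 + g*(g + g²)/8)
(Z(j(0)) + (32 - 42))² = ((-4 + (-4 + 0² + 12*0)²/8 + (-4 + 0² + 12*0)³/8) + (32 - 42))² = ((-4 + (-4 + 0 + 0)²/8 + (-4 + 0 + 0)³/8) - 10)² = ((-4 + (⅛)*(-4)² + (⅛)*(-4)³) - 10)² = ((-4 + (⅛)*16 + (⅛)*(-64)) - 10)² = ((-4 + 2 - 8) - 10)² = (-10 - 10)² = (-20)² = 400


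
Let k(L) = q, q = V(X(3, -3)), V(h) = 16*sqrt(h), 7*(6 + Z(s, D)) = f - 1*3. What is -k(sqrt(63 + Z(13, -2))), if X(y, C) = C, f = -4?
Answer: -16*I*sqrt(3) ≈ -27.713*I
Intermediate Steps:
Z(s, D) = -7 (Z(s, D) = -6 + (-4 - 1*3)/7 = -6 + (-4 - 3)/7 = -6 + (1/7)*(-7) = -6 - 1 = -7)
q = 16*I*sqrt(3) (q = 16*sqrt(-3) = 16*(I*sqrt(3)) = 16*I*sqrt(3) ≈ 27.713*I)
k(L) = 16*I*sqrt(3)
-k(sqrt(63 + Z(13, -2))) = -16*I*sqrt(3)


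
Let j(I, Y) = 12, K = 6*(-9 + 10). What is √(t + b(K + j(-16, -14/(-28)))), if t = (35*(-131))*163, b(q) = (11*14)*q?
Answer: I*√744583 ≈ 862.89*I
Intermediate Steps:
K = 6 (K = 6*1 = 6)
b(q) = 154*q
t = -747355 (t = -4585*163 = -747355)
√(t + b(K + j(-16, -14/(-28)))) = √(-747355 + 154*(6 + 12)) = √(-747355 + 154*18) = √(-747355 + 2772) = √(-744583) = I*√744583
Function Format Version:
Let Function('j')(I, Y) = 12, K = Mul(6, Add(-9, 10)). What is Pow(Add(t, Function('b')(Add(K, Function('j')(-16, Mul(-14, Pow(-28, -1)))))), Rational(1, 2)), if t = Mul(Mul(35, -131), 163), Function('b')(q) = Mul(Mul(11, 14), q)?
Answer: Mul(I, Pow(744583, Rational(1, 2))) ≈ Mul(862.89, I)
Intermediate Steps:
K = 6 (K = Mul(6, 1) = 6)
Function('b')(q) = Mul(154, q)
t = -747355 (t = Mul(-4585, 163) = -747355)
Pow(Add(t, Function('b')(Add(K, Function('j')(-16, Mul(-14, Pow(-28, -1)))))), Rational(1, 2)) = Pow(Add(-747355, Mul(154, Add(6, 12))), Rational(1, 2)) = Pow(Add(-747355, Mul(154, 18)), Rational(1, 2)) = Pow(Add(-747355, 2772), Rational(1, 2)) = Pow(-744583, Rational(1, 2)) = Mul(I, Pow(744583, Rational(1, 2)))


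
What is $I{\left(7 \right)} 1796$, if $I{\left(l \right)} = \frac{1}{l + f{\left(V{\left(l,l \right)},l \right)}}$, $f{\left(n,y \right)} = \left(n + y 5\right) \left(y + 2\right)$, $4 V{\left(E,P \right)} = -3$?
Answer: $\frac{7184}{1261} \approx 5.6971$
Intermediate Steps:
$V{\left(E,P \right)} = - \frac{3}{4}$ ($V{\left(E,P \right)} = \frac{1}{4} \left(-3\right) = - \frac{3}{4}$)
$f{\left(n,y \right)} = \left(2 + y\right) \left(n + 5 y\right)$ ($f{\left(n,y \right)} = \left(n + 5 y\right) \left(2 + y\right) = \left(2 + y\right) \left(n + 5 y\right)$)
$I{\left(l \right)} = \frac{1}{- \frac{3}{2} + 5 l^{2} + \frac{41 l}{4}}$ ($I{\left(l \right)} = \frac{1}{l + \left(2 \left(- \frac{3}{4}\right) + 5 l^{2} + 10 l - \frac{3 l}{4}\right)} = \frac{1}{l + \left(- \frac{3}{2} + 5 l^{2} + 10 l - \frac{3 l}{4}\right)} = \frac{1}{l + \left(- \frac{3}{2} + 5 l^{2} + \frac{37 l}{4}\right)} = \frac{1}{- \frac{3}{2} + 5 l^{2} + \frac{41 l}{4}}$)
$I{\left(7 \right)} 1796 = \frac{4}{-6 + 20 \cdot 7^{2} + 41 \cdot 7} \cdot 1796 = \frac{4}{-6 + 20 \cdot 49 + 287} \cdot 1796 = \frac{4}{-6 + 980 + 287} \cdot 1796 = \frac{4}{1261} \cdot 1796 = \frac{7184}{1261}$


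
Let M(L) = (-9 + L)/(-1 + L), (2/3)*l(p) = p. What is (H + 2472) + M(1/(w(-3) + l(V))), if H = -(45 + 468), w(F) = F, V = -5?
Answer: 45248/23 ≈ 1967.3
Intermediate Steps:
l(p) = 3*p/2
M(L) = (-9 + L)/(-1 + L)
H = -513 (H = -1*513 = -513)
(H + 2472) + M(1/(w(-3) + l(V))) = (-513 + 2472) + (-9 + 1/(-3 + (3/2)*(-5)))/(-1 + 1/(-3 + (3/2)*(-5))) = 1959 + (-9 + 1/(-3 - 15/2))/(-1 + 1/(-3 - 15/2)) = 1959 + (-9 + 1/(-21/2))/(-1 + 1/(-21/2)) = 1959 + (-9 - 2/21)/(-1 - 2/21) = 1959 - 191/21/(-23/21) = 1959 - 21/23*(-191/21) = 1959 + 191/23 = 45248/23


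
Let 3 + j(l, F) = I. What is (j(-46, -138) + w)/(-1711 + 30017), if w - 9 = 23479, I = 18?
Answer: 23503/28306 ≈ 0.83032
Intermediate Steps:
w = 23488 (w = 9 + 23479 = 23488)
j(l, F) = 15 (j(l, F) = -3 + 18 = 15)
(j(-46, -138) + w)/(-1711 + 30017) = (15 + 23488)/(-1711 + 30017) = 23503/28306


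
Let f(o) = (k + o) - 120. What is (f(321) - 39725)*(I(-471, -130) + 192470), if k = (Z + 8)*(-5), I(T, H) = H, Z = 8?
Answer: -7617433360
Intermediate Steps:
k = -80 (k = (8 + 8)*(-5) = 16*(-5) = -80)
f(o) = -200 + o (f(o) = (-80 + o) - 120 = -200 + o)
(f(321) - 39725)*(I(-471, -130) + 192470) = ((-200 + 321) - 39725)*(-130 + 192470) = (121 - 39725)*192340 = -39604*192340 = -7617433360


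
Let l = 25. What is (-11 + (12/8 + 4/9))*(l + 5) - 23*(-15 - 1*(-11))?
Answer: -539/3 ≈ -179.67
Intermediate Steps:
(-11 + (12/8 + 4/9))*(l + 5) - 23*(-15 - 1*(-11)) = (-11 + (12/8 + 4/9))*(25 + 5) - 23*(-15 - 1*(-11)) = (-11 + (12*(⅛) + 4*(⅑)))*30 - 23*(-15 + 11) = (-11 + (3/2 + 4/9))*30 - 23*(-4) = (-11 + 35/18)*30 + 92 = -163/18*30 + 92 = -815/3 + 92 = -539/3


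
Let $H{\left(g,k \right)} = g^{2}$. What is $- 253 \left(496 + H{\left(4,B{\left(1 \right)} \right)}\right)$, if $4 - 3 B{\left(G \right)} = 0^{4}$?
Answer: $-129536$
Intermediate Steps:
$B{\left(G \right)} = \frac{4}{3}$ ($B{\left(G \right)} = \frac{4}{3} - \frac{0^{4}}{3} = \frac{4}{3} - 0 = \frac{4}{3} + 0 = \frac{4}{3}$)
$- 253 \left(496 + H{\left(4,B{\left(1 \right)} \right)}\right) = - 253 \left(496 + 4^{2}\right) = - 253 \left(496 + 16\right) = \left(-253\right) 512 = -129536$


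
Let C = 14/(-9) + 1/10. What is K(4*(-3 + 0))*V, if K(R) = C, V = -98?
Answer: 6419/45 ≈ 142.64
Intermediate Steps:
C = -131/90 (C = 14*(-⅑) + 1*(⅒) = -14/9 + ⅒ = -131/90 ≈ -1.4556)
K(R) = -131/90
K(4*(-3 + 0))*V = -131/90*(-98) = 6419/45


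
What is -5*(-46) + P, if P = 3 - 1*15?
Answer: 218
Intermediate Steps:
P = -12 (P = 3 - 15 = -12)
-5*(-46) + P = -5*(-46) - 12 = 230 - 12 = 218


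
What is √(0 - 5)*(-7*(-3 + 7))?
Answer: -28*I*√5 ≈ -62.61*I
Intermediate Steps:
√(0 - 5)*(-7*(-3 + 7)) = √(-5)*(-7*4) = (I*√5)*(-28) = -28*I*√5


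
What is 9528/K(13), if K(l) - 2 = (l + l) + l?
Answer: 9528/41 ≈ 232.39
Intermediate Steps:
K(l) = 2 + 3*l (K(l) = 2 + ((l + l) + l) = 2 + (2*l + l) = 2 + 3*l)
9528/K(13) = 9528/(2 + 3*13) = 9528/(2 + 39) = 9528/41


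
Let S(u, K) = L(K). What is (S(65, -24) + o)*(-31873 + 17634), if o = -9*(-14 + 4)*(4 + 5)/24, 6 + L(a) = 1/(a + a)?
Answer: -18952109/48 ≈ -3.9484e+5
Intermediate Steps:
L(a) = -6 + 1/(2*a) (L(a) = -6 + 1/(a + a) = -6 + 1/(2*a))
S(u, K) = -6 + 1/(2*K)
o = 135/4 (o = -(-90)*9*(1/24) = -9*(-90)*(1/24) = 810*(1/24) = 135/4 ≈ 33.750)
(S(65, -24) + o)*(-31873 + 17634) = ((-6 + (½)/(-24)) + 135/4)*(-31873 + 17634) = ((-6 + (½)*(-1/24)) + 135/4)*(-14239) = ((-6 - 1/48) + 135/4)*(-14239) = (-289/48 + 135/4)*(-14239) = (1331/48)*(-14239) = -18952109/48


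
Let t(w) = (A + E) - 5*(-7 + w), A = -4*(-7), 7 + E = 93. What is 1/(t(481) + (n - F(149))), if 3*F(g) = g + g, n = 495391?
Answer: 3/1479107 ≈ 2.0282e-6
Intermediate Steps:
E = 86 (E = -7 + 93 = 86)
A = 28
t(w) = 149 - 5*w (t(w) = (28 + 86) - 5*(-7 + w) = 114 + (35 - 5*w) = 149 - 5*w)
F(g) = 2*g/3 (F(g) = (g + g)/3 = (2*g)/3 = 2*g/3)
1/(t(481) + (n - F(149))) = 1/((149 - 5*481) + (495391 - 2*149/3)) = 1/((149 - 2405) + (495391 - 1*298/3)) = 1/(-2256 + (495391 - 298/3)) = 1/(-2256 + 1485875/3) = 1/(1479107/3) = 3/1479107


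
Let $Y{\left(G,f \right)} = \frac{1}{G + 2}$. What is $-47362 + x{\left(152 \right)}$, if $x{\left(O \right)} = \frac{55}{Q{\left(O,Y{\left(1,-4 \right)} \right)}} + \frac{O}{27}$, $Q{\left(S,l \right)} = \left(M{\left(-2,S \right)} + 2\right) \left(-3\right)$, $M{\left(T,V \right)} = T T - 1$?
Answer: $- \frac{1278721}{27} \approx -47360.0$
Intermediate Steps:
$M{\left(T,V \right)} = -1 + T^{2}$ ($M{\left(T,V \right)} = T^{2} - 1 = -1 + T^{2}$)
$Y{\left(G,f \right)} = \frac{1}{2 + G}$
$Q{\left(S,l \right)} = -15$ ($Q{\left(S,l \right)} = \left(\left(-1 + \left(-2\right)^{2}\right) + 2\right) \left(-3\right) = \left(\left(-1 + 4\right) + 2\right) \left(-3\right) = \left(3 + 2\right) \left(-3\right) = 5 \left(-3\right) = -15$)
$x{\left(O \right)} = - \frac{11}{3} + \frac{O}{27}$ ($x{\left(O \right)} = \frac{55}{-15} + \frac{O}{27} = 55 \left(- \frac{1}{15}\right) + O \frac{1}{27} = - \frac{11}{3} + \frac{O}{27}$)
$-47362 + x{\left(152 \right)} = -47362 + \left(- \frac{11}{3} + \frac{1}{27} \cdot 152\right) = -47362 + \left(- \frac{11}{3} + \frac{152}{27}\right) = -47362 + \frac{53}{27} = - \frac{1278721}{27}$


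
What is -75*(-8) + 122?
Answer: 722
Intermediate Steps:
-75*(-8) + 122 = 600 + 122 = 722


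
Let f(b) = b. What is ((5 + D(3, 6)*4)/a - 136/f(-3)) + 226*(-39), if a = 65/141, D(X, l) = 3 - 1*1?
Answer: -131107/15 ≈ -8740.5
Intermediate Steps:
D(X, l) = 2 (D(X, l) = 3 - 1 = 2)
a = 65/141 (a = 65*(1/141) = 65/141 ≈ 0.46099)
((5 + D(3, 6)*4)/a - 136/f(-3)) + 226*(-39) = ((5 + 2*4)/(65/141) - 136/(-3)) + 226*(-39) = ((5 + 8)*(141/65) - 136*(-⅓)) - 8814 = (13*(141/65) + 136/3) - 8814 = (141/5 + 136/3) - 8814 = 1103/15 - 8814 = -131107/15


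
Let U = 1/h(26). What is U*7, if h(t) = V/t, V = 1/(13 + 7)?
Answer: 3640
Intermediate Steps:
V = 1/20 ≈ 0.050000
h(t) = 1/(20*t)
U = 520 (U = 1/((1/20)/26) = 1/((1/20)*(1/26)) = 1/(1/520) = 520)
U*7 = 520*7 = 3640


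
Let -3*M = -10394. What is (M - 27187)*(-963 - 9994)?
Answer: 779776819/3 ≈ 2.5993e+8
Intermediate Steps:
M = 10394/3 (M = -⅓*(-10394) = 10394/3 ≈ 3464.7)
(M - 27187)*(-963 - 9994) = (10394/3 - 27187)*(-963 - 9994) = -71167/3*(-10957) = 779776819/3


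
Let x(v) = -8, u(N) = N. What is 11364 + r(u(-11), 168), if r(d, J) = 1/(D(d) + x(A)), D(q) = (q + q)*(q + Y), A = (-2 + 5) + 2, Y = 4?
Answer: 1659145/146 ≈ 11364.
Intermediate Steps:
A = 5 (A = 3 + 2 = 5)
D(q) = 2*q*(4 + q) (D(q) = (q + q)*(q + 4) = (2*q)*(4 + q) = 2*q*(4 + q))
r(d, J) = 1/(-8 + 2*d*(4 + d)) (r(d, J) = 1/(2*d*(4 + d) - 8) = 1/(-8 + 2*d*(4 + d)))
11364 + r(u(-11), 168) = 11364 + 1/(2*(-4 - 11*(4 - 11))) = 11364 + 1/(2*(-4 - 11*(-7))) = 11364 + 1/(2*(-4 + 77)) = 11364 + (½)/73 = 11364 + (½)*(1/73) = 11364 + 1/146 = 1659145/146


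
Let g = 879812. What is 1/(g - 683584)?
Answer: 1/196228 ≈ 5.0961e-6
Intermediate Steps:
1/(g - 683584) = 1/(879812 - 683584) = 1/196228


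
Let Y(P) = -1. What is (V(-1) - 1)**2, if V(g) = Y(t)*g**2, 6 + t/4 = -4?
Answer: 4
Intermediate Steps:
t = -40 (t = -24 + 4*(-4) = -24 - 16 = -40)
V(g) = -g**2
(V(-1) - 1)**2 = (-1*(-1)**2 - 1)**2 = (-1*1 - 1)**2 = (-1 - 1)**2 = (-2)**2 = 4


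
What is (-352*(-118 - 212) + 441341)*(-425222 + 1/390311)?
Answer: -92527785371681541/390311 ≈ -2.3706e+11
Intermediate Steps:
(-352*(-118 - 212) + 441341)*(-425222 + 1/390311) = (-352*(-330) + 441341)*(-425222 + 1/390311) = (116160 + 441341)*(-165968824041/390311) = 557501*(-165968824041/390311) = -92527785371681541/390311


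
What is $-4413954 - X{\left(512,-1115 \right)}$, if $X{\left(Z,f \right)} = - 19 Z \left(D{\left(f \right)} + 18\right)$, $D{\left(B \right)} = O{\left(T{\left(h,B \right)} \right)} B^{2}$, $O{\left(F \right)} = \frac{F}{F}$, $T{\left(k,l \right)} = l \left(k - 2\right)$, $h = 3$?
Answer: $12089853950$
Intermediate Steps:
$T{\left(k,l \right)} = l \left(-2 + k\right)$
$O{\left(F \right)} = 1$
$D{\left(B \right)} = B^{2}$ ($D{\left(B \right)} = 1 B^{2} = B^{2}$)
$X{\left(Z,f \right)} = - 19 Z \left(18 + f^{2}\right)$ ($X{\left(Z,f \right)} = - 19 Z \left(f^{2} + 18\right) = - 19 Z \left(18 + f^{2}\right)$)
$-4413954 - X{\left(512,-1115 \right)} = -4413954 - \left(-19\right) 512 \left(18 + \left(-1115\right)^{2}\right) = -4413954 - \left(-19\right) 512 \left(18 + 1243225\right) = -4413954 - \left(-19\right) 512 \cdot 1243243 = -4413954 - -12094267904 = -4413954 + 12094267904 = 12089853950$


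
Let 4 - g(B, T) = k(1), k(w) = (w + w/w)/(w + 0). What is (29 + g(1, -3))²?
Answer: 961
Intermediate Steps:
k(w) = (1 + w)/w (k(w) = (w + 1)/w = (1 + w)/w)
g(B, T) = 2 (g(B, T) = 4 - (1 + 1)/1 = 4 - 2 = 2)
(29 + g(1, -3))² = (29 + 2)² = 31² = 961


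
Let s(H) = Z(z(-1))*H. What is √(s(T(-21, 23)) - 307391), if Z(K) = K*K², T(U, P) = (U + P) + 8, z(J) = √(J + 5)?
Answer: I*√307311 ≈ 554.36*I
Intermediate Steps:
z(J) = √(5 + J)
T(U, P) = 8 + P + U (T(U, P) = (P + U) + 8 = 8 + P + U)
Z(K) = K³
s(H) = 8*H (s(H) = (√(5 - 1))³*H = (√4)³*H = 2³*H = 8*H)
√(s(T(-21, 23)) - 307391) = √(8*(8 + 23 - 21) - 307391) = √(8*10 - 307391) = √(80 - 307391) = √(-307311) = I*√307311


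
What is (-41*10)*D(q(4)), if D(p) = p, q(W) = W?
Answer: -1640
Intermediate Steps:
(-41*10)*D(q(4)) = -41*10*4 = -410*4 = -1640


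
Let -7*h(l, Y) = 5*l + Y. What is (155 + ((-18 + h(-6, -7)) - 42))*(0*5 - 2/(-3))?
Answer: 468/7 ≈ 66.857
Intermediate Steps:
h(l, Y) = -5*l/7 - Y/7 (h(l, Y) = -(5*l + Y)/7 = -(Y + 5*l)/7 = -5*l/7 - Y/7)
(155 + ((-18 + h(-6, -7)) - 42))*(0*5 - 2/(-3)) = (155 + ((-18 + (-5/7*(-6) - 1/7*(-7))) - 42))*(0*5 - 2/(-3)) = (155 + ((-18 + (30/7 + 1)) - 42))*(0 - 2*(-1/3)) = (155 + ((-18 + 37/7) - 42))*(0 + 2/3) = (155 + (-89/7 - 42))*(2/3) = (155 - 383/7)*(2/3) = (702/7)*(2/3) = 468/7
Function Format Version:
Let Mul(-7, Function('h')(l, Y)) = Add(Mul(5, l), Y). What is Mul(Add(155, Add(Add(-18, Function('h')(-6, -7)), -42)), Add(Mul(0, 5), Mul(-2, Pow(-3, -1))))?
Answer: Rational(468, 7) ≈ 66.857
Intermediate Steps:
Function('h')(l, Y) = Add(Mul(Rational(-5, 7), l), Mul(Rational(-1, 7), Y)) (Function('h')(l, Y) = Mul(Rational(-1, 7), Add(Mul(5, l), Y)) = Mul(Rational(-1, 7), Add(Y, Mul(5, l))) = Add(Mul(Rational(-5, 7), l), Mul(Rational(-1, 7), Y)))
Mul(Add(155, Add(Add(-18, Function('h')(-6, -7)), -42)), Add(Mul(0, 5), Mul(-2, Pow(-3, -1)))) = Mul(Add(155, Add(Add(-18, Add(Mul(Rational(-5, 7), -6), Mul(Rational(-1, 7), -7))), -42)), Add(Mul(0, 5), Mul(-2, Pow(-3, -1)))) = Mul(Add(155, Add(Add(-18, Add(Rational(30, 7), 1)), -42)), Add(0, Mul(-2, Rational(-1, 3)))) = Mul(Add(155, Add(Add(-18, Rational(37, 7)), -42)), Add(0, Rational(2, 3))) = Mul(Add(155, Add(Rational(-89, 7), -42)), Rational(2, 3)) = Mul(Add(155, Rational(-383, 7)), Rational(2, 3)) = Mul(Rational(702, 7), Rational(2, 3)) = Rational(468, 7)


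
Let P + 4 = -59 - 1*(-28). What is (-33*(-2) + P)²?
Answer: 961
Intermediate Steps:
P = -35 (P = -4 + (-59 - 1*(-28)) = -4 + (-59 + 28) = -4 - 31 = -35)
(-33*(-2) + P)² = (-33*(-2) - 35)² = (66 - 35)² = 31² = 961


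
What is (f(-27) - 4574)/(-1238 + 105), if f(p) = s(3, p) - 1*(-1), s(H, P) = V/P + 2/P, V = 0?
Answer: 123473/30591 ≈ 4.0363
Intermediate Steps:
s(H, P) = 2/P (s(H, P) = 0/P + 2/P = 0 + 2/P = 2/P)
f(p) = 1 + 2/p (f(p) = 2/p - 1*(-1) = 2/p + 1 = 1 + 2/p)
(f(-27) - 4574)/(-1238 + 105) = ((2 - 27)/(-27) - 4574)/(-1238 + 105) = (-1/27*(-25) - 4574)/(-1133) = (25/27 - 4574)*(-1/1133) = -123473/27*(-1/1133) = 123473/30591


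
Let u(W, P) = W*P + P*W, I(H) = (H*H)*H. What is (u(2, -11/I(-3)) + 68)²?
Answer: 3534400/729 ≈ 4848.3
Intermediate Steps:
I(H) = H³ (I(H) = H²*H = H³)
u(W, P) = 2*P*W (u(W, P) = P*W + P*W = 2*P*W)
(u(2, -11/I(-3)) + 68)² = (2*(-11/((-3)³))*2 + 68)² = (2*(-11/(-27))*2 + 68)² = (2*(-11*(-1/27))*2 + 68)² = (2*(11/27)*2 + 68)² = (44/27 + 68)² = (1880/27)² = 3534400/729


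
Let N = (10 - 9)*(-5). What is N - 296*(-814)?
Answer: 240939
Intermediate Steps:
N = -5 (N = 1*(-5) = -5)
N - 296*(-814) = -5 - 296*(-814) = -5 + 240944 = 240939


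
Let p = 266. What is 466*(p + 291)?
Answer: 259562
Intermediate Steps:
466*(p + 291) = 466*(266 + 291) = 466*557 = 259562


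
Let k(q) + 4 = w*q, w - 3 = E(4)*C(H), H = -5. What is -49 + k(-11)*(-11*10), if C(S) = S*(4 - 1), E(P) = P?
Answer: -68579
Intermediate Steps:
C(S) = 3*S (C(S) = S*3 = 3*S)
w = -57 (w = 3 + 4*(3*(-5)) = 3 + 4*(-15) = 3 - 60 = -57)
k(q) = -4 - 57*q
-49 + k(-11)*(-11*10) = -49 + (-4 - 57*(-11))*(-11*10) = -49 + (-4 + 627)*(-110) = -49 + 623*(-110) = -49 - 68530 = -68579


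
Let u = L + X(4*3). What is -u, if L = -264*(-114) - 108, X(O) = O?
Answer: -30000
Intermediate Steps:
L = 29988 (L = 30096 - 108 = 29988)
u = 30000 (u = 29988 + 4*3 = 29988 + 12 = 30000)
-u = -1*30000 = -30000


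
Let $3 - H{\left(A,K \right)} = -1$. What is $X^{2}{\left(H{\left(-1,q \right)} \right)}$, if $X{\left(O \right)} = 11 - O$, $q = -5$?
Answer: $49$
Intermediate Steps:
$H{\left(A,K \right)} = 4$ ($H{\left(A,K \right)} = 3 - -1 = 3 + 1 = 4$)
$X^{2}{\left(H{\left(-1,q \right)} \right)} = \left(11 - 4\right)^{2} = 7^{2} = 49$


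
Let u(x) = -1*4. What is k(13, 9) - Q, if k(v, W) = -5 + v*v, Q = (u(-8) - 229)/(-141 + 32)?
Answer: 17643/109 ≈ 161.86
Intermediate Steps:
u(x) = -4
Q = 233/109 (Q = (-4 - 229)/(-141 + 32) = -233/(-109) = -233*(-1/109) = 233/109 ≈ 2.1376)
k(v, W) = -5 + v**2
k(13, 9) - Q = (-5 + 13**2) - 1*233/109 = (-5 + 169) - 233/109 = 164 - 233/109 = 17643/109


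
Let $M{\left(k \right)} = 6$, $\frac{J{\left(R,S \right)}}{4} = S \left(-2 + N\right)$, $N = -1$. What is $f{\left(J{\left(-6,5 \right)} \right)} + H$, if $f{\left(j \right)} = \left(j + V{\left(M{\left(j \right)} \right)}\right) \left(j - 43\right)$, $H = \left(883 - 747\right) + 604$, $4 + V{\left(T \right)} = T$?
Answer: $6714$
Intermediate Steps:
$J{\left(R,S \right)} = - 12 S$ ($J{\left(R,S \right)} = 4 S \left(-2 - 1\right) = 4 S \left(-3\right) = 4 \left(- 3 S\right) = - 12 S$)
$V{\left(T \right)} = -4 + T$
$H = 740$ ($H = 136 + 604 = 740$)
$f{\left(j \right)} = \left(-43 + j\right) \left(2 + j\right)$ ($f{\left(j \right)} = \left(j + \left(-4 + 6\right)\right) \left(j - 43\right) = \left(j + 2\right) \left(-43 + j\right) = \left(2 + j\right) \left(-43 + j\right) = \left(-43 + j\right) \left(2 + j\right)$)
$f{\left(J{\left(-6,5 \right)} \right)} + H = \left(-86 + \left(\left(-12\right) 5\right)^{2} - 41 \left(\left(-12\right) 5\right)\right) + 740 = \left(-86 + \left(-60\right)^{2} - -2460\right) + 740 = \left(-86 + 3600 + 2460\right) + 740 = 5974 + 740 = 6714$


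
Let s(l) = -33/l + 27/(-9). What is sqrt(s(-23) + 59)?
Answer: sqrt(30383)/23 ≈ 7.5786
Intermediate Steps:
s(l) = -3 - 33/l (s(l) = -33/l + 27*(-1/9) = -33/l - 3 = -3 - 33/l)
sqrt(s(-23) + 59) = sqrt((-3 - 33/(-23)) + 59) = sqrt((-3 - 33*(-1/23)) + 59) = sqrt((-3 + 33/23) + 59) = sqrt(-36/23 + 59) = sqrt(1321/23) = sqrt(30383)/23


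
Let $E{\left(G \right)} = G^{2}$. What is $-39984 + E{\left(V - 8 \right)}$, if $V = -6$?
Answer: $-39788$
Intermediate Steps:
$-39984 + E{\left(V - 8 \right)} = -39984 + \left(-6 - 8\right)^{2} = -39984 + \left(-14\right)^{2} = -39984 + 196 = -39788$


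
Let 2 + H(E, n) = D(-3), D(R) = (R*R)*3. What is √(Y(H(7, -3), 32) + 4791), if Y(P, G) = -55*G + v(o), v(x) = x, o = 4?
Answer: √3035 ≈ 55.091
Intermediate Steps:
D(R) = 3*R² (D(R) = R²*3 = 3*R²)
H(E, n) = 25 (H(E, n) = -2 + 3*(-3)² = -2 + 3*9 = -2 + 27 = 25)
Y(P, G) = 4 - 55*G (Y(P, G) = -55*G + 4 = 4 - 55*G)
√(Y(H(7, -3), 32) + 4791) = √((4 - 55*32) + 4791) = √((4 - 1760) + 4791) = √(-1756 + 4791) = √3035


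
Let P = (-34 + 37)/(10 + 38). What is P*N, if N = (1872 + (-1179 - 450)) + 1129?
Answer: 343/4 ≈ 85.750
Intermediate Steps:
N = 1372 (N = (1872 - 1629) + 1129 = 243 + 1129 = 1372)
P = 1/16 (P = 3/48 = 3*(1/48) = 1/16 ≈ 0.062500)
P*N = (1/16)*1372 = 343/4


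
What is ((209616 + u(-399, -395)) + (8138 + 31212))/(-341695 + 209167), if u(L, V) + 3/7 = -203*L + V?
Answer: -768991/309232 ≈ -2.4868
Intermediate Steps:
u(L, V) = -3/7 + V - 203*L (u(L, V) = -3/7 + (-203*L + V) = -3/7 + (V - 203*L) = -3/7 + V - 203*L)
((209616 + u(-399, -395)) + (8138 + 31212))/(-341695 + 209167) = ((209616 + (-3/7 - 395 - 203*(-399))) + (8138 + 31212))/(-341695 + 209167) = ((209616 + (-3/7 - 395 + 80997)) + 39350)/(-132528) = ((209616 + 564211/7) + 39350)*(-1/132528) = (2031523/7 + 39350)*(-1/132528) = (2306973/7)*(-1/132528) = -768991/309232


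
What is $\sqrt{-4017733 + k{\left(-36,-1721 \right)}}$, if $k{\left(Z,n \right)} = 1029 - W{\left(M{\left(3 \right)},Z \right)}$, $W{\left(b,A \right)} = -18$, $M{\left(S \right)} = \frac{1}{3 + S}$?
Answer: $i \sqrt{4016686} \approx 2004.2 i$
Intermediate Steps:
$k{\left(Z,n \right)} = 1047$ ($k{\left(Z,n \right)} = 1029 - -18 = 1029 + 18 = 1047$)
$\sqrt{-4017733 + k{\left(-36,-1721 \right)}} = \sqrt{-4017733 + 1047} = \sqrt{-4016686} = i \sqrt{4016686}$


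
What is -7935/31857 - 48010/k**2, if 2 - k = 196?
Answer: -304682705/199828342 ≈ -1.5247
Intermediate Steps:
k = -194 (k = 2 - 1*196 = 2 - 196 = -194)
-7935/31857 - 48010/k**2 = -7935/31857 - 48010/((-194)**2) = -7935*1/31857 - 48010/37636 = -2645/10619 - 48010*1/37636 = -2645/10619 - 24005/18818 = -304682705/199828342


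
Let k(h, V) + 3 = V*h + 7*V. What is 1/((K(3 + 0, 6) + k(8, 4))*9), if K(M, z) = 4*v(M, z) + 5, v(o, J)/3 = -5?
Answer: 1/18 ≈ 0.055556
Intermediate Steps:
v(o, J) = -15 (v(o, J) = 3*(-5) = -15)
k(h, V) = -3 + 7*V + V*h (k(h, V) = -3 + (V*h + 7*V) = -3 + (7*V + V*h) = -3 + 7*V + V*h)
K(M, z) = -55 (K(M, z) = 4*(-15) + 5 = -60 + 5 = -55)
1/((K(3 + 0, 6) + k(8, 4))*9) = 1/((-55 + (-3 + 7*4 + 4*8))*9) = 1/((-55 + (-3 + 28 + 32))*9) = 1/((-55 + 57)*9) = 1/(2*9) = 1/18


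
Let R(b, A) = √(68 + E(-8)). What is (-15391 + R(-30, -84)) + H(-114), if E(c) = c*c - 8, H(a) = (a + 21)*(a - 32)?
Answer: -1813 + 2*√31 ≈ -1801.9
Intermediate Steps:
H(a) = (-32 + a)*(21 + a) (H(a) = (21 + a)*(-32 + a) = (-32 + a)*(21 + a))
E(c) = -8 + c² (E(c) = c² - 8 = -8 + c²)
R(b, A) = 2*√31 (R(b, A) = √(68 + (-8 + (-8)²)) = √(68 + (-8 + 64)) = √(68 + 56) = √124 = 2*√31)
(-15391 + R(-30, -84)) + H(-114) = (-15391 + 2*√31) + (-672 + (-114)² - 11*(-114)) = (-15391 + 2*√31) + (-672 + 12996 + 1254) = (-15391 + 2*√31) + 13578 = -1813 + 2*√31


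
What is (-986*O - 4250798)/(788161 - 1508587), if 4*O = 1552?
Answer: 2316683/360213 ≈ 6.4314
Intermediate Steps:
O = 388 (O = (1/4)*1552 = 388)
(-986*O - 4250798)/(788161 - 1508587) = (-986*388 - 4250798)/(788161 - 1508587) = (-382568 - 4250798)/(-720426) = -4633366*(-1/720426) = 2316683/360213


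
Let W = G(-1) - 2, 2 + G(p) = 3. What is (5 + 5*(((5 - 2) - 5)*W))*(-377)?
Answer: -5655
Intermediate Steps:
G(p) = 1 (G(p) = -2 + 3 = 1)
W = -1 (W = 1 - 2 = -1)
(5 + 5*(((5 - 2) - 5)*W))*(-377) = (5 + 5*(((5 - 2) - 5)*(-1)))*(-377) = (5 + 5*((3 - 5)*(-1)))*(-377) = (5 + 5*(-2*(-1)))*(-377) = (5 + 5*2)*(-377) = (5 + 10)*(-377) = 15*(-377) = -5655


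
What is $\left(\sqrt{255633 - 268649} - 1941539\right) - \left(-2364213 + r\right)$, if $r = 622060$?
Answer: $-199386 + 2 i \sqrt{3254} \approx -1.9939 \cdot 10^{5} + 114.09 i$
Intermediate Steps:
$\left(\sqrt{255633 - 268649} - 1941539\right) - \left(-2364213 + r\right) = \left(\sqrt{255633 - 268649} - 1941539\right) + \left(2364213 - 622060\right) = \left(\sqrt{-13016} - 1941539\right) + \left(2364213 - 622060\right) = \left(2 i \sqrt{3254} - 1941539\right) + 1742153 = \left(-1941539 + 2 i \sqrt{3254}\right) + 1742153 = -199386 + 2 i \sqrt{3254}$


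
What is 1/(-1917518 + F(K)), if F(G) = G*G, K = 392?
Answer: -1/1763854 ≈ -5.6694e-7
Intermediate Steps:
F(G) = G**2
1/(-1917518 + F(K)) = 1/(-1917518 + 392**2) = 1/(-1917518 + 153664) = 1/(-1763854) = -1/1763854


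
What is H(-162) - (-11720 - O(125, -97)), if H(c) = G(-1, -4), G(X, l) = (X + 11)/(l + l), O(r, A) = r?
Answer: 47375/4 ≈ 11844.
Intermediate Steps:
G(X, l) = (11 + X)/(2*l) (G(X, l) = (11 + X)/((2*l)) = (11 + X)*(1/(2*l)) = (11 + X)/(2*l))
H(c) = -5/4 (H(c) = (½)*(11 - 1)/(-4) = (½)*(-¼)*10 = -5/4)
H(-162) - (-11720 - O(125, -97)) = -5/4 - (-11720 - 1*125) = -5/4 - (-11720 - 125) = -5/4 - 1*(-11845) = -5/4 + 11845 = 47375/4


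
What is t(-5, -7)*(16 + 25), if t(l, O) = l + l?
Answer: -410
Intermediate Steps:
t(l, O) = 2*l
t(-5, -7)*(16 + 25) = (2*(-5))*(16 + 25) = -10*41 = -410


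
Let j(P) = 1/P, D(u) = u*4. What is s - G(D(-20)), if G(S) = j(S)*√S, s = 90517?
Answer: 90517 + I*√5/20 ≈ 90517.0 + 0.1118*I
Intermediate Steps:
D(u) = 4*u
j(P) = 1/P
G(S) = S^(-½) (G(S) = √S/S = S^(-½))
s - G(D(-20)) = 90517 - 1/√(4*(-20)) = 90517 - 1/√(-80) = 90517 - (-1)*I*√5/20 = 90517 + I*√5/20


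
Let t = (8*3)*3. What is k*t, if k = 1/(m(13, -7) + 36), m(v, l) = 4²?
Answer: 18/13 ≈ 1.3846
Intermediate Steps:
m(v, l) = 16
k = 1/52 (k = 1/(16 + 36) = 1/52 ≈ 0.019231)
t = 72 (t = 24*3 = 72)
k*t = (1/52)*72 = 18/13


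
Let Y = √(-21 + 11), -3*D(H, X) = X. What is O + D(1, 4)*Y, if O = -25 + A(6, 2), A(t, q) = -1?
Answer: -26 - 4*I*√10/3 ≈ -26.0 - 4.2164*I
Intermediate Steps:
D(H, X) = -X/3
Y = I*√10 (Y = √(-10) = I*√10 ≈ 3.1623*I)
O = -26 (O = -25 - 1 = -26)
O + D(1, 4)*Y = -26 + (-⅓*4)*(I*√10) = -26 - 4*I*√10/3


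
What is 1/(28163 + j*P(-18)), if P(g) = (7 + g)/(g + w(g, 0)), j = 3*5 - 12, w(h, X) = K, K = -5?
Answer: 23/647782 ≈ 3.5506e-5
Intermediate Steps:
w(h, X) = -5
j = 3 (j = 15 - 12 = 3)
P(g) = (7 + g)/(-5 + g) (P(g) = (7 + g)/(g - 5) = (7 + g)/(-5 + g))
1/(28163 + j*P(-18)) = 1/(28163 + 3*((7 - 18)/(-5 - 18))) = 1/(28163 + 3*(-11/(-23))) = 1/(28163 + 3*(-1/23*(-11))) = 1/(28163 + 3*(11/23)) = 1/(28163 + 33/23) = 1/(647782/23) = 23/647782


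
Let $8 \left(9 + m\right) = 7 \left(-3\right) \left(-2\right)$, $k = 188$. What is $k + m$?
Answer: $\frac{737}{4} \approx 184.25$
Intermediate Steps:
$m = - \frac{15}{4}$ ($m = -9 + \frac{7 \left(-3\right) \left(-2\right)}{8} = -9 + \frac{\left(-21\right) \left(-2\right)}{8} = -9 + \frac{1}{8} \cdot 42 = -9 + \frac{21}{4} = - \frac{15}{4} \approx -3.75$)
$k + m = 188 - \frac{15}{4} = \frac{737}{4}$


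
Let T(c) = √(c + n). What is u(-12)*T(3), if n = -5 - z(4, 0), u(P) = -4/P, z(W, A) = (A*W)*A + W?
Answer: I*√6/3 ≈ 0.8165*I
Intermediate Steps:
z(W, A) = W + W*A² (z(W, A) = W*A² + W = W + W*A²)
n = -9 (n = -5 - 4*(1 + 0²) = -5 - 4*(1 + 0) = -5 - 4 = -9)
T(c) = √(-9 + c) (T(c) = √(c - 9) = √(-9 + c))
u(-12)*T(3) = (-4/(-12))*√(-9 + 3) = (-4*(-1/12))*√(-6) = (I*√6)/3 = I*√6/3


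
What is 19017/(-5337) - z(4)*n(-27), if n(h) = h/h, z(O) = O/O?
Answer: -2706/593 ≈ -4.5632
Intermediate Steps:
z(O) = 1
n(h) = 1
19017/(-5337) - z(4)*n(-27) = 19017/(-5337) - 1 = 19017*(-1/5337) - 1*1 = -2113/593 - 1 = -2706/593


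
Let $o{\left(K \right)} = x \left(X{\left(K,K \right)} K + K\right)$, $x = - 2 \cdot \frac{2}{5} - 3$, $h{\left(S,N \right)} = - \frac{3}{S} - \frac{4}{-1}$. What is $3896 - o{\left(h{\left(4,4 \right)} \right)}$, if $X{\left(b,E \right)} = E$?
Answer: $\frac{315879}{80} \approx 3948.5$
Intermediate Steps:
$h{\left(S,N \right)} = 4 - \frac{3}{S}$ ($h{\left(S,N \right)} = - \frac{3}{S} - -4 = - \frac{3}{S} + 4 = 4 - \frac{3}{S}$)
$x = - \frac{19}{5}$ ($x = - 2 \cdot 2 \cdot \frac{1}{5} - 3 = \left(-2\right) \frac{2}{5} - 3 = - \frac{4}{5} - 3 = - \frac{19}{5} \approx -3.8$)
$o{\left(K \right)} = - \frac{19 K}{5} - \frac{19 K^{2}}{5}$ ($o{\left(K \right)} = - \frac{19 \left(K K + K\right)}{5} = - \frac{19 \left(K^{2} + K\right)}{5} = - \frac{19 \left(K + K^{2}\right)}{5} = - \frac{19 K}{5} - \frac{19 K^{2}}{5}$)
$3896 - o{\left(h{\left(4,4 \right)} \right)} = 3896 - - \frac{19 \left(4 - \frac{3}{4}\right) \left(1 + \left(4 - \frac{3}{4}\right)\right)}{5} = 3896 - \left(- \frac{19}{5}\right) \frac{13}{4} \left(1 + \frac{13}{4}\right) = 3896 - \left(- \frac{19}{5}\right) \frac{13}{4} \cdot \frac{17}{4} = 3896 - - \frac{4199}{80} = 3896 + \frac{4199}{80} = \frac{315879}{80}$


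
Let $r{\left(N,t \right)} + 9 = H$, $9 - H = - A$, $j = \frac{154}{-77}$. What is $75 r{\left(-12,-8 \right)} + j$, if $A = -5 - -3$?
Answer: $-152$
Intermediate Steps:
$A = -2$ ($A = -5 + 3 = -2$)
$j = -2$ ($j = 154 \left(- \frac{1}{77}\right) = -2$)
$H = 7$ ($H = 9 - \left(-1\right) \left(-2\right) = 9 - 2 = 7$)
$r{\left(N,t \right)} = -2$ ($r{\left(N,t \right)} = -9 + 7 = -2$)
$75 r{\left(-12,-8 \right)} + j = 75 \left(-2\right) - 2 = -150 - 2 = -152$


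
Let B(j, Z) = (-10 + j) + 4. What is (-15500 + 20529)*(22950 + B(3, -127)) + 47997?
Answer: 115448460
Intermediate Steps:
B(j, Z) = -6 + j
(-15500 + 20529)*(22950 + B(3, -127)) + 47997 = (-15500 + 20529)*(22950 + (-6 + 3)) + 47997 = 5029*(22950 - 3) + 47997 = 5029*22947 + 47997 = 115400463 + 47997 = 115448460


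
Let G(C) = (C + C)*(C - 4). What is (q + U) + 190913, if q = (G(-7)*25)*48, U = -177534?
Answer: 198179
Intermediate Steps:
G(C) = 2*C*(-4 + C) (G(C) = (2*C)*(-4 + C) = 2*C*(-4 + C))
q = 184800 (q = ((2*(-7)*(-4 - 7))*25)*48 = ((2*(-7)*(-11))*25)*48 = (154*25)*48 = 3850*48 = 184800)
(q + U) + 190913 = (184800 - 177534) + 190913 = 7266 + 190913 = 198179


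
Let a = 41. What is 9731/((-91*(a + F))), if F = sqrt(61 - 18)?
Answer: -398971/149058 + 9731*sqrt(43)/149058 ≈ -2.2485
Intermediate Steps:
F = sqrt(43) ≈ 6.5574
9731/((-91*(a + F))) = 9731/((-91*(41 + sqrt(43)))) = 9731/(-3731 - 91*sqrt(43))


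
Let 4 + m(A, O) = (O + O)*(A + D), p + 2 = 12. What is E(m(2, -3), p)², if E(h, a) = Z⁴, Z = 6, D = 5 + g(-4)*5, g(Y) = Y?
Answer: 1679616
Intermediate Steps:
p = 10 (p = -2 + 12 = 10)
D = -15 (D = 5 - 4*5 = 5 - 20 = -15)
m(A, O) = -4 + 2*O*(-15 + A) (m(A, O) = -4 + (O + O)*(A - 15) = -4 + (2*O)*(-15 + A) = -4 + 2*O*(-15 + A))
E(h, a) = 1296 (E(h, a) = 6⁴ = 1296)
E(m(2, -3), p)² = 1296² = 1679616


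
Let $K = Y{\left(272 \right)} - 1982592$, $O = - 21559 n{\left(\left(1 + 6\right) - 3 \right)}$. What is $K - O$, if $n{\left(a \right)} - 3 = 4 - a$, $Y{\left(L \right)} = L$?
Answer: $-1917643$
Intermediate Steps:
$n{\left(a \right)} = 7 - a$ ($n{\left(a \right)} = 3 - \left(-4 + a\right) = 7 - a$)
$O = -64677$ ($O = - 21559 \left(7 - \left(\left(1 + 6\right) - 3\right)\right) = - 21559 \left(7 - \left(7 - 3\right)\right) = - 21559 \left(7 - 4\right) = \left(-21559\right) 3 = -64677$)
$K = -1982320$ ($K = 272 - 1982592 = -1982320$)
$K - O = -1982320 - -64677 = -1982320 + 64677 = -1917643$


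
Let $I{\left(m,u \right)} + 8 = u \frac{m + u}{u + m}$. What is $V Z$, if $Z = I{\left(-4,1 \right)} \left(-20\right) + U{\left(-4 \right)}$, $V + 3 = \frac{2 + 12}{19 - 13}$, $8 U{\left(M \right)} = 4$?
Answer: $- \frac{281}{3} \approx -93.667$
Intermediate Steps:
$I{\left(m,u \right)} = -8 + u$ ($I{\left(m,u \right)} = -8 + u \frac{m + u}{u + m} = -8 + u \frac{m + u}{m + u} = -8 + u 1 = -8 + u$)
$U{\left(M \right)} = \frac{1}{2}$ ($U{\left(M \right)} = \frac{1}{8} \cdot 4 = \frac{1}{2}$)
$V = - \frac{2}{3}$ ($V = -3 + \frac{2 + 12}{19 - 13} = -3 + \frac{14}{6} = -3 + 14 \cdot \frac{1}{6} = -3 + \frac{7}{3} = - \frac{2}{3} \approx -0.66667$)
$Z = \frac{281}{2}$ ($Z = \left(-8 + 1\right) \left(-20\right) + \frac{1}{2} = \left(-7\right) \left(-20\right) + \frac{1}{2} = 140 + \frac{1}{2} = \frac{281}{2} \approx 140.5$)
$V Z = \left(- \frac{2}{3}\right) \frac{281}{2} = - \frac{281}{3}$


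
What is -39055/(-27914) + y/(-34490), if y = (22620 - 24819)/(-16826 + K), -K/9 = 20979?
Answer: 69248601698566/49494453877205 ≈ 1.3991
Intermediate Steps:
K = -188811 (K = -9*20979 = -188811)
y = 2199/205637 (y = (22620 - 24819)/(-16826 - 188811) = -2199/(-205637) = -2199*(-1/205637) = 2199/205637 ≈ 0.010694)
-39055/(-27914) + y/(-34490) = -39055/(-27914) + (2199/205637)/(-34490) = -39055*(-1/27914) + (2199/205637)*(-1/34490) = 39055/27914 - 2199/7092420130 = 69248601698566/49494453877205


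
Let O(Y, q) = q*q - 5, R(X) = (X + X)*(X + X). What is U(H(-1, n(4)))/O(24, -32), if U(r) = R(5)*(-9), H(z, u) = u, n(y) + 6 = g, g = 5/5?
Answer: -900/1019 ≈ -0.88322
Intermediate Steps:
g = 1 (g = 5*(⅕) = 1)
n(y) = -5 (n(y) = -6 + 1 = -5)
R(X) = 4*X² (R(X) = (2*X)*(2*X) = 4*X²)
O(Y, q) = -5 + q² (O(Y, q) = q² - 5 = -5 + q²)
U(r) = -900 (U(r) = (4*5²)*(-9) = (4*25)*(-9) = 100*(-9) = -900)
U(H(-1, n(4)))/O(24, -32) = -900/(-5 + (-32)²) = -900/(-5 + 1024) = -900/1019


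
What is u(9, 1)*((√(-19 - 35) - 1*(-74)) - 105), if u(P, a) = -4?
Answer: 124 - 12*I*√6 ≈ 124.0 - 29.394*I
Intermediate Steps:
u(9, 1)*((√(-19 - 35) - 1*(-74)) - 105) = -4*((√(-19 - 35) - 1*(-74)) - 105) = -4*((√(-54) + 74) - 105) = -4*((3*I*√6 + 74) - 105) = -4*((74 + 3*I*√6) - 105) = -4*(-31 + 3*I*√6) = 124 - 12*I*√6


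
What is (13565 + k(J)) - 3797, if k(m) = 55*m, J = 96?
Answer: 15048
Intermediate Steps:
(13565 + k(J)) - 3797 = (13565 + 55*96) - 3797 = (13565 + 5280) - 3797 = 18845 - 3797 = 15048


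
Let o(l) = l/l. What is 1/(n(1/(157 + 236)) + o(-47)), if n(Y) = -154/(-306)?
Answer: 153/230 ≈ 0.66522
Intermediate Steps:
o(l) = 1
n(Y) = 77/153 (n(Y) = -154*(-1/306) = 77/153)
1/(n(1/(157 + 236)) + o(-47)) = 1/(77/153 + 1) = 1/(230/153) = 153/230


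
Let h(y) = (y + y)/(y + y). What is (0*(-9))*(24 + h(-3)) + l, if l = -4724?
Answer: -4724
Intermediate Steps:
h(y) = 1 (h(y) = (2*y)/((2*y)) = (2*y)*(1/(2*y)) = 1)
(0*(-9))*(24 + h(-3)) + l = (0*(-9))*(24 + 1) - 4724 = 0*25 - 4724 = 0 - 4724 = -4724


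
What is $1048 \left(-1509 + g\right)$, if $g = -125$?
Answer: $-1712432$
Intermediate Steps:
$1048 \left(-1509 + g\right) = 1048 \left(-1509 - 125\right) = 1048 \left(-1634\right) = -1712432$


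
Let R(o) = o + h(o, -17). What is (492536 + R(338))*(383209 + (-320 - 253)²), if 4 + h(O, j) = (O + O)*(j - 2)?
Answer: 341556739988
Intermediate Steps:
h(O, j) = -4 + 2*O*(-2 + j) (h(O, j) = -4 + (O + O)*(j - 2) = -4 + (2*O)*(-2 + j) = -4 + 2*O*(-2 + j))
R(o) = -4 - 37*o (R(o) = o + (-4 - 4*o + 2*o*(-17)) = o + (-4 - 4*o - 34*o) = o + (-4 - 38*o) = -4 - 37*o)
(492536 + R(338))*(383209 + (-320 - 253)²) = (492536 + (-4 - 37*338))*(383209 + (-320 - 253)²) = (492536 + (-4 - 12506))*(383209 + (-573)²) = (492536 - 12510)*(383209 + 328329) = 480026*711538 = 341556739988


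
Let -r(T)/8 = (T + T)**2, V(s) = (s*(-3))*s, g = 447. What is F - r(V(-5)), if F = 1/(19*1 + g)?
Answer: 83880001/466 ≈ 1.8000e+5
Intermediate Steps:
F = 1/466 (F = 1/(19*1 + 447) = 1/(19 + 447) = 1/466 ≈ 0.0021459)
V(s) = -3*s**2 (V(s) = (-3*s)*s = -3*s**2)
r(T) = -32*T**2 (r(T) = -8*(T + T)**2 = -8*4*T**2 = -32*T**2)
F - r(V(-5)) = 1/466 - (-32)*(-3*(-5)**2)**2 = 1/466 - (-32)*(-3*25)**2 = 1/466 - (-32)*(-75)**2 = 1/466 - (-32)*5625 = 1/466 - 1*(-180000) = 1/466 + 180000 = 83880001/466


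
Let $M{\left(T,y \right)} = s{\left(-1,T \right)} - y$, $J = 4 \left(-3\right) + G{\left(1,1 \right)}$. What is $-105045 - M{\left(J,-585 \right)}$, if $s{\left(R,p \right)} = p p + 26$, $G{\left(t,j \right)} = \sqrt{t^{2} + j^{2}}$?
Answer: $-105802 + 24 \sqrt{2} \approx -1.0577 \cdot 10^{5}$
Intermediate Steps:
$G{\left(t,j \right)} = \sqrt{j^{2} + t^{2}}$
$s{\left(R,p \right)} = 26 + p^{2}$ ($s{\left(R,p \right)} = p^{2} + 26 = 26 + p^{2}$)
$J = -12 + \sqrt{2}$ ($J = 4 \left(-3\right) + \sqrt{1^{2} + 1^{2}} = -12 + \sqrt{1 + 1} = -12 + \sqrt{2} \approx -10.586$)
$M{\left(T,y \right)} = 26 + T^{2} - y$ ($M{\left(T,y \right)} = \left(26 + T^{2}\right) - y = 26 + T^{2} - y$)
$-105045 - M{\left(J,-585 \right)} = -105045 - \left(26 + \left(-12 + \sqrt{2}\right)^{2} - -585\right) = -105045 - \left(26 + \left(-12 + \sqrt{2}\right)^{2} + 585\right) = -105045 - \left(611 + \left(-12 + \sqrt{2}\right)^{2}\right) = -105656 - \left(-12 + \sqrt{2}\right)^{2}$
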